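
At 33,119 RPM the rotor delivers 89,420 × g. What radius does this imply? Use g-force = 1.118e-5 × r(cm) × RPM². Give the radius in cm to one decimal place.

r ≈ 7.3 cm

89420 = 1.118 × 10⁻⁵ × r × (33119)²
r = 89420 / (1.118 × 10⁻⁵ × 1,096,868,161) = 89420 / 12262.99 ≈ 7.292 cm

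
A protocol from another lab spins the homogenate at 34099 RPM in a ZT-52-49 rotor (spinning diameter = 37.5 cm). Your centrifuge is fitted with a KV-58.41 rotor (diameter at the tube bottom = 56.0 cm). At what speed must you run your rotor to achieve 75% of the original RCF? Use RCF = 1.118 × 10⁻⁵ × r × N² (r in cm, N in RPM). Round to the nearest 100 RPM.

Original rotor: r = 37.5 / 2 = 18.75 cm
RCF_original = 1.118 × 10⁻⁵ × 18.75 × (34099)² = 1.118 × 10⁻⁵ × 18.75 × 1,162,741,801 ≈ 243,739.8 × g
Target RCF = 0.75 × 243,739.8 ≈ 182,804.8 × g
Your rotor: r = 56.0 / 2 = 28 cm
182,804.8 = 1.118 × 10⁻⁵ × 28 × N²
N² = 182,804.8 / (31.304 × 10⁻⁵) = 583,966,266
N ≈ √583,966,266 ≈ 24,165.4

24200 RPM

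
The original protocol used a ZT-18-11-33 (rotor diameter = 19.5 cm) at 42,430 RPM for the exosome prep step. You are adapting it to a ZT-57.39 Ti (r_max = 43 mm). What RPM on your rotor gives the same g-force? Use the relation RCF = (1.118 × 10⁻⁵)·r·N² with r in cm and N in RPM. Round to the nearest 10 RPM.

Original rotor: r = 19.5 / 2 = 9.75 cm
RCF_original = 1.118 × 10⁻⁵ × 9.75 × (42430)² = 1.118 × 10⁻⁵ × 9.75 × 1,800,304,900 ≈ 196,242.2 × g
Your rotor: r = 43 mm = 4.3 cm
196,242.2 = 1.118 × 10⁻⁵ × 4.3 × N²
N² = 196,242.2 / (4.8074 × 10⁻⁵) = 4,082,085,951
N ≈ √4,082,085,951 ≈ 63,891.2

≈ 63890 RPM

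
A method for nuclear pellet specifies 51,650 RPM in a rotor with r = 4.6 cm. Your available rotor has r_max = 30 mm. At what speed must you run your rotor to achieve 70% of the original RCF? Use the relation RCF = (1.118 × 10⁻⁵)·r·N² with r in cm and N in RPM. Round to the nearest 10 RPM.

RCF_original = 1.118 × 10⁻⁵ × 4.6 × (51650)² = 1.118 × 10⁻⁵ × 4.6 × 2,667,722,500 ≈ 137,195.6 × g
Target RCF = 0.7 × 137,195.6 ≈ 96,036.9 × g
Your rotor: r = 30 mm = 3.0 cm
96,036.9 = 1.118 × 10⁻⁵ × 3 × N²
N² = 96,036.9 / (3.354 × 10⁻⁵) = 2,863,354,204
N ≈ √2,863,354,204 ≈ 53,510.3

53510 RPM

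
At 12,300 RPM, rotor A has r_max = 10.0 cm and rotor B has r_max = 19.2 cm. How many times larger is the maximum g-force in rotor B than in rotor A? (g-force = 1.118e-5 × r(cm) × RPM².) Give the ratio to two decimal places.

At fixed N, RCF ∝ r, so RCF_B/RCF_A = r_B/r_A = 19.2 / 10.0 = 1.9200.

1.92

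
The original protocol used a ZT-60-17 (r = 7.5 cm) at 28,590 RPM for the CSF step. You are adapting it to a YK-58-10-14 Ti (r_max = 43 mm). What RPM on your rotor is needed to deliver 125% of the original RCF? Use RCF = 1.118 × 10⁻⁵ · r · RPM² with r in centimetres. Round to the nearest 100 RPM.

≈ 42200 RPM

RCF_original = 1.118 × 10⁻⁵ × 7.5 × (28590)² = 1.118 × 10⁻⁵ × 7.5 × 817,388,100 ≈ 68,538 × g
Target RCF = 1.25 × 68,538 ≈ 85,672.5 × g
Your rotor: r = 43 mm = 4.3 cm
85,672.5 = 1.118 × 10⁻⁵ × 4.3 × N²
N² = 85,672.5 / (4.8074 × 10⁻⁵) = 1,782,096,351
N ≈ √1,782,096,351 ≈ 42,214.9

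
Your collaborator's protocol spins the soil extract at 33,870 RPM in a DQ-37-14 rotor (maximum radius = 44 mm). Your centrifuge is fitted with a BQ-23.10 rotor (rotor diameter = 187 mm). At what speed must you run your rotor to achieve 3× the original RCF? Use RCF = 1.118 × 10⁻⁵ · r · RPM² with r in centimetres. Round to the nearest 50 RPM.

40250 RPM

Original rotor: r = 44 mm = 4.4 cm
RCF = 1.118 × 10⁻⁵ × r × N²
RCF_original = 1.118 × 10⁻⁵ × 4.4 × (33870)² = 1.118 × 10⁻⁵ × 4.4 × 1,147,176,900 ≈ 56,431.9 × g
Target RCF = 3 × 56,431.9 ≈ 169,295.7 × g
Your rotor: r = 187 mm / 2 = 93.5 mm = 9.35 cm
169,295.7 = 1.118 × 10⁻⁵ × 9.35 × N²
N² = 169,295.7 / (10.4533 × 10⁻⁵) = 1,619,543,111
N ≈ √1,619,543,111 ≈ 40,243.5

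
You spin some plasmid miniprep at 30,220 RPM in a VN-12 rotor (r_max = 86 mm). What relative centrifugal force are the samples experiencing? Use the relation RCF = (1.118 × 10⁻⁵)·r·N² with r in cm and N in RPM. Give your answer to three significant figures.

RCF ≈ 87800 x g

r = 86 mm = 8.6 cm
RCF = 1.118 × 10⁻⁵ × 8.6 × (30220)² = 1.118 × 10⁻⁵ × 8.6 × 913,248,400 ≈ 87,807 × g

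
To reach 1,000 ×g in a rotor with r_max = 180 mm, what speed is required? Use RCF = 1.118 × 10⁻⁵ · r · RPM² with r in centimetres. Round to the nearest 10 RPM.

≈ 2230 RPM

r = 180 mm = 18.0 cm
RCF = 1.118 × 10⁻⁵ × r × N²
1,000 = 1.118 × 10⁻⁵ × 18 × N²
N² = 1,000 / (20.124 × 10⁻⁵) = 4,969,191
N ≈ √4,969,191 ≈ 2,229.2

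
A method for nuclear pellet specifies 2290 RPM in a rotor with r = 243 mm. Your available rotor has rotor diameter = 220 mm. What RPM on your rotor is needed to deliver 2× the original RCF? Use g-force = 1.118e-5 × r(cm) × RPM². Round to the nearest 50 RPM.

≈ 4800 RPM

Original rotor: r = 243 mm = 24.3 cm
RCF_original = 1.118 × 10⁻⁵ × 24.3 × (2290)² = 1.118 × 10⁻⁵ × 24.3 × 5,244,100 ≈ 1,424.7 × g
Target RCF = 2 × 1,424.7 ≈ 2,849.4 × g
Your rotor: r = 220 mm / 2 = 110 mm = 11 cm
2,849.4 = 1.118 × 10⁻⁵ × 11 × N²
N² = 2,849.4 / (12.298 × 10⁻⁵) = 23,169,621
N ≈ √23,169,621 ≈ 4,813.5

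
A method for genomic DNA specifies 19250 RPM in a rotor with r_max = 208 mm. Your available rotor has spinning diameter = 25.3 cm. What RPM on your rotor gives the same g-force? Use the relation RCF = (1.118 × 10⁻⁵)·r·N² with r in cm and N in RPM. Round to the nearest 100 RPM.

≈ 24700 RPM

Original rotor: r = 208 mm = 20.8 cm
RCF_original = 1.118 × 10⁻⁵ × 20.8 × (19250)² = 1.118 × 10⁻⁵ × 20.8 × 370,562,500 ≈ 86,172.1 × g
Your rotor: r = 25.3 / 2 = 12.65 cm
86,172.1 = 1.118 × 10⁻⁵ × 12.65 × N²
N² = 86,172.1 / (14.1427 × 10⁻⁵) = 609,304,447
N ≈ √609,304,447 ≈ 24,684.1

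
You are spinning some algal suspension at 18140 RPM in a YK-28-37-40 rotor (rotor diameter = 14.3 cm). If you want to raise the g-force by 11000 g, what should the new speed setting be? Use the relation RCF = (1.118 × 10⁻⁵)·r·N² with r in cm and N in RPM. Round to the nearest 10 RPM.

N₂ ≈ 21600 RPM

r = 14.3 / 2 = 7.15 cm
Current RCF = 1.118 × 10⁻⁵ × 7.15 × (18140)² = 1.118 × 10⁻⁵ × 7.15 × 329,059,600 ≈ 26,304 × g
Target RCF = 26,304 + 11,000 = 37,304 × g
N² = 37,304 / (7.9937 × 10⁻⁵) = 466,667,501
N ≈ √466,667,501 ≈ 21,602.5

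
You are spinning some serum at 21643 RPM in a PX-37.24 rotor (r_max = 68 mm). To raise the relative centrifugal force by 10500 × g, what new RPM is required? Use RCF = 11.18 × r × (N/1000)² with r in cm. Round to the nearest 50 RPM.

r = 68 mm = 6.8 cm
Current RCF = 11.18 × 6.8 × (21.643)² = 11.18 × 6.8 × 468.419449 ≈ 35,611.1 × g
Target RCF = 35,611.1 + 10,500 = 46,111.1 × g
(N/1000)² = 46,111.1 / 76.024 = 606.5335
N = 1000 × √606.5335 ≈ 24,627.9

N₂ ≈ 24650 RPM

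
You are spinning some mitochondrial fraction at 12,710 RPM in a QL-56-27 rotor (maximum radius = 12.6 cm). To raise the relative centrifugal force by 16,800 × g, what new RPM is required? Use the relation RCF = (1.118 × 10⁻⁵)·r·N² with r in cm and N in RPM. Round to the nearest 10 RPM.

Current RCF = 1.118 × 10⁻⁵ × 12.6 × (12710)² = 1.118 × 10⁻⁵ × 12.6 × 161,544,100 ≈ 22,756.4 × g
Target RCF = 22,756.4 + 16,800 = 39,556.4 × g
N² = 39,556.4 / (14.0868 × 10⁻⁵) = 280,804,725
N ≈ √280,804,725 ≈ 16,757.2

N₂ ≈ 16760 RPM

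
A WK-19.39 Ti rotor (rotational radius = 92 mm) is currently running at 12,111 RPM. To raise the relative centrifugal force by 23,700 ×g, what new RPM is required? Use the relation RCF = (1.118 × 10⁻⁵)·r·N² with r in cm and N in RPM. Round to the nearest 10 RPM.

≈ 19420 RPM

r = 92 mm = 9.2 cm
Current RCF = 1.118 × 10⁻⁵ × 9.2 × (12111)² = 1.118 × 10⁻⁵ × 9.2 × 146,676,321 ≈ 15,086.5 × g
Target RCF = 15,086.5 + 23,700 = 38,786.5 × g
N² = 38,786.5 / (10.2856 × 10⁻⁵) = 377,095,162
N ≈ √377,095,162 ≈ 19,418.9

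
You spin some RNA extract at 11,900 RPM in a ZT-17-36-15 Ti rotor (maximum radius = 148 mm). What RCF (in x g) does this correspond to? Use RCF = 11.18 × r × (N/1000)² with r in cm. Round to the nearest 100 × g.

≈ 23400 x g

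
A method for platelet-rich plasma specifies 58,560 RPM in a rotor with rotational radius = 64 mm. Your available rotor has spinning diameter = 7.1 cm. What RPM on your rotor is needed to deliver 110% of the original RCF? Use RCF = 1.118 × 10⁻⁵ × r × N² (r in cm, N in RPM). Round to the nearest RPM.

82466 RPM

Original rotor: r = 64 mm = 6.4 cm
RCF_original = 1.118 × 10⁻⁵ × 6.4 × (58560)² = 1.118 × 10⁻⁵ × 6.4 × 3,429,273,600 ≈ 245,371.4 × g
Target RCF = 1.1 × 245,371.4 ≈ 269,908.5 × g
Your rotor: r = 7.1 / 2 = 3.55 cm
269,908.5 = 1.118 × 10⁻⁵ × 3.55 × N²
N² = 269,908.5 / (3.9689 × 10⁻⁵) = 6,800,587,064
N ≈ √6,800,587,064 ≈ 82,465.7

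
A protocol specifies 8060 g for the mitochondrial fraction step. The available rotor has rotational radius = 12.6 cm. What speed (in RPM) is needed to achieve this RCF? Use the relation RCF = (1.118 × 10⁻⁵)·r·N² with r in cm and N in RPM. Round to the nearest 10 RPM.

≈ 7560 RPM

8,060 = 1.118 × 10⁻⁵ × 12.6 × N²
N² = 8,060 / (14.0868 × 10⁻⁵) = 57,216,685
N ≈ √57,216,685 ≈ 7,564.2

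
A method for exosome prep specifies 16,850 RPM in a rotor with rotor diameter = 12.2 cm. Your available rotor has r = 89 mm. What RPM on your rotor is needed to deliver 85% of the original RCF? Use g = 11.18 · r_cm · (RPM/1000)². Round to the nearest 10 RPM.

≈ 12860 RPM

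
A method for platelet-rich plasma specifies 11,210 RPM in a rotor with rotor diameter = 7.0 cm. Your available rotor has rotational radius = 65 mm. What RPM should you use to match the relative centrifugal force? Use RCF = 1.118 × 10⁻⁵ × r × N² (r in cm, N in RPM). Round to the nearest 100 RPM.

Original rotor: r = 7.0 / 2 = 3.5 cm
RCF_original = 1.118 × 10⁻⁵ × 3.5 × (11210)² = 1.118 × 10⁻⁵ × 3.5 × 125,664,100 ≈ 4,917.2 × g
Your rotor: r = 65 mm = 6.5 cm
4,917.2 = 1.118 × 10⁻⁵ × 6.5 × N²
N² = 4,917.2 / (7.267 × 10⁻⁵) = 67,664,786
N ≈ √67,664,786 ≈ 8,225.9

≈ 8200 RPM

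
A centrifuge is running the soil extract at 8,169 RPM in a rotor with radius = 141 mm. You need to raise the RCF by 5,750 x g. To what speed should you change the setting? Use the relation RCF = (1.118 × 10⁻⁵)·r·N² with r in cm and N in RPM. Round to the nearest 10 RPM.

10160 RPM

r = 141 mm = 14.1 cm
Current RCF = 1.118 × 10⁻⁵ × 14.1 × (8169)² = 1.118 × 10⁻⁵ × 14.1 × 66,732,561 ≈ 10,519.6 × g
Target RCF = 10,519.6 + 5,750 = 16,269.6 × g
N² = 16,269.6 / (15.7638 × 10⁻⁵) = 103,208,617
N ≈ √103,208,617 ≈ 10,159.2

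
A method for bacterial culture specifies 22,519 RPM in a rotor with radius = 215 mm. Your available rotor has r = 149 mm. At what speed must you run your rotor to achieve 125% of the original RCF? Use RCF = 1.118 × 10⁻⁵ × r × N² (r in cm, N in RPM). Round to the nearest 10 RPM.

≈ 30240 RPM

Original rotor: r = 215 mm = 21.5 cm
RCF_original = 1.118 × 10⁻⁵ × 21.5 × (22519)² = 1.118 × 10⁻⁵ × 21.5 × 507,105,361 ≈ 121,892.9 × g
Target RCF = 1.25 × 121,892.9 ≈ 152,366.1 × g
Your rotor: r = 149 mm = 14.9 cm
152,366.1 = 1.118 × 10⁻⁵ × 14.9 × N²
N² = 152,366.1 / (16.6582 × 10⁻⁵) = 914,661,248
N ≈ √914,661,248 ≈ 30,243.4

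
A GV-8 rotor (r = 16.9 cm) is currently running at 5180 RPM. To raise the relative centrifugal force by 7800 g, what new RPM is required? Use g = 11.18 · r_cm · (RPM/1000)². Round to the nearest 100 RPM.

N₂ ≈ 8300 RPM

Current RCF = 11.18 × 16.9 × (5.18)² = 11.18 × 16.9 × 26.8324 ≈ 5,069.8 × g
Target RCF = 5,069.8 + 7,800 = 12,869.8 × g
(N/1000)² = 12,869.8 / 188.942 = 68.11508
N = 1000 × √68.11508 ≈ 8,253.2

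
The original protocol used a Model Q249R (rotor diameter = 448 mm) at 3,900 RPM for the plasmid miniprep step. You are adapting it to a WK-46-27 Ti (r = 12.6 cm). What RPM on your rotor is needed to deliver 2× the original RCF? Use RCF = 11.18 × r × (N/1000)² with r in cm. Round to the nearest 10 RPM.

Original rotor: r = 448 mm / 2 = 224 mm = 22.4 cm
RCF_original = 11.18 × 22.4 × (3.9)² = 11.18 × 22.4 × 15.21 ≈ 3,809.1 × g
Target RCF = 2 × 3,809.1 ≈ 7,618.2 × g
7,618.2 = 11.18 × 12.6 × (N/1000)²
(N/1000)² = 7,618.2 / 140.868 = 54.08042
N = 1000 × √54.08042 ≈ 7,353.9

≈ 7350 RPM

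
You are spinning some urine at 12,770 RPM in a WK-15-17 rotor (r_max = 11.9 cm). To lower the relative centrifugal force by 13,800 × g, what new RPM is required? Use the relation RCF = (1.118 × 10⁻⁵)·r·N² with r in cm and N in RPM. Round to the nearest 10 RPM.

Current RCF = 1.118 × 10⁻⁵ × 11.9 × (12770)² = 1.118 × 10⁻⁵ × 11.9 × 163,072,900 ≈ 21,695.5 × g
Target RCF = 21,695.5 − 13,800 = 7,895.5 × g
N² = 7,895.5 / (13.3042 × 10⁻⁵) = 59,345,921
N ≈ √59,345,921 ≈ 7,703.6

≈ 7700 RPM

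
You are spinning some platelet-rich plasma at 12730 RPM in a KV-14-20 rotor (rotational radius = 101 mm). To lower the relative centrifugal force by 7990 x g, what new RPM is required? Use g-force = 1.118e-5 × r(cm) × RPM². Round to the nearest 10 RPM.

r = 101 mm = 10.1 cm
Current RCF = 1.118 × 10⁻⁵ × 10.1 × (12730)² = 1.118 × 10⁻⁵ × 10.1 × 162,052,900 ≈ 18,298.7 × g
Target RCF = 18,298.7 − 7,990 = 10,308.7 × g
N² = 10,308.7 / (11.2918 × 10⁻⁵) = 91,293,682
N ≈ √91,293,682 ≈ 9,554.8

9550 RPM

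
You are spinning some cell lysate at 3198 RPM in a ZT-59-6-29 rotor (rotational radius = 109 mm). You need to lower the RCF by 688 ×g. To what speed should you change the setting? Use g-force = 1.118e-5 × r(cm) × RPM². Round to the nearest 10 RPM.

r = 109 mm = 10.9 cm
Current RCF = 1.118 × 10⁻⁵ × 10.9 × (3198)² = 1.118 × 10⁻⁵ × 10.9 × 10,227,204 ≈ 1,246.3 × g
Target RCF = 1,246.3 − 688 = 558.3 × g
N² = 558.3 / (12.1862 × 10⁻⁵) = 4,581,412
N ≈ √4,581,412 ≈ 2,140.4

N₂ ≈ 2140 RPM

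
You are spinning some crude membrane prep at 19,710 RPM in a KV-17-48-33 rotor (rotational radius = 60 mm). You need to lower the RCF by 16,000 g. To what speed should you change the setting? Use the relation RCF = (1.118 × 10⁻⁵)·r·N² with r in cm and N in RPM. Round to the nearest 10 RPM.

≈ 12250 RPM

r = 60 mm = 6.0 cm
Current RCF = 1.118 × 10⁻⁵ × 6 × (19710)² = 1.118 × 10⁻⁵ × 6 × 388,484,100 ≈ 26,059.5 × g
Target RCF = 26,059.5 − 16,000 = 10,059.5 × g
N² = 10,059.5 / (6.708 × 10⁻⁵) = 149,962,731
N ≈ √149,962,731 ≈ 12,245.9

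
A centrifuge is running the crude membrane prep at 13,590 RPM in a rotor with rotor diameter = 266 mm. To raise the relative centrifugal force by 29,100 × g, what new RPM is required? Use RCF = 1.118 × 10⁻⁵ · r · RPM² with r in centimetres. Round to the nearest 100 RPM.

≈ 19500 RPM

r = 266 mm / 2 = 133 mm = 13.3 cm
Current RCF = 1.118 × 10⁻⁵ × 13.3 × (13590)² = 1.118 × 10⁻⁵ × 13.3 × 184,688,100 ≈ 27,462 × g
Target RCF = 27,462 + 29,100 = 56,562 × g
N² = 56,562 / (14.8694 × 10⁻⁵) = 380,391,946
N ≈ √380,391,946 ≈ 19,503.6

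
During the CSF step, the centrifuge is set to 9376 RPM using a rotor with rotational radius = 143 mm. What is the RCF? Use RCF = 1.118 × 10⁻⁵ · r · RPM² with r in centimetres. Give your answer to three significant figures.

14100 ×g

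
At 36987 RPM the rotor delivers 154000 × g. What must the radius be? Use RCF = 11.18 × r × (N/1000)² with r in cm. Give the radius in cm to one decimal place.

≈ 10.1 cm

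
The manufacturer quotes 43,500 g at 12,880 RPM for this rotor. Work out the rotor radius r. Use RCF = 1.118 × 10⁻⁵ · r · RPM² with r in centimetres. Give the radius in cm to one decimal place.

23.5 cm

RCF = 1.118 × 10⁻⁵ × r × N²
43500 = 1.118 × 10⁻⁵ × r × (12880)²
r = 43500 / (1.118 × 10⁻⁵ × 165,894,400) = 43500 / 1854.699 ≈ 23.454 cm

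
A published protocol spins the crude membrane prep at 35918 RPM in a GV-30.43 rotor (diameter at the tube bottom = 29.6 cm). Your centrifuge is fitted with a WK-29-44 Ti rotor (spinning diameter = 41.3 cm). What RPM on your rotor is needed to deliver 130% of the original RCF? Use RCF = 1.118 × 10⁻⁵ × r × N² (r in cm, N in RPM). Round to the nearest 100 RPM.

Original rotor: r = 29.6 / 2 = 14.8 cm
RCF_original = 1.118 × 10⁻⁵ × 14.8 × (35918)² = 1.118 × 10⁻⁵ × 14.8 × 1,290,102,724 ≈ 213,465.6 × g
Target RCF = 1.3 × 213,465.6 ≈ 277,505.3 × g
Your rotor: r = 41.3 / 2 = 20.65 cm
277,505.3 = 1.118 × 10⁻⁵ × 20.65 × N²
N² = 277,505.3 / (23.0867 × 10⁻⁵) = 1,202,013,714
N ≈ √1,202,013,714 ≈ 34,670.1

≈ 34700 RPM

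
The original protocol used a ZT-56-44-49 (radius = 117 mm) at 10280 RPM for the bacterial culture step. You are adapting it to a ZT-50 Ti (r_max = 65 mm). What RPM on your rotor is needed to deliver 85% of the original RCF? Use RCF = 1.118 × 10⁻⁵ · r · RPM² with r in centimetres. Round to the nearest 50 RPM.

Original rotor: r = 117 mm = 11.7 cm
RCF_original = 1.118 × 10⁻⁵ × 11.7 × (10280)² = 1.118 × 10⁻⁵ × 11.7 × 105,678,400 ≈ 13,823.4 × g
Target RCF = 0.85 × 13,823.4 ≈ 11,749.9 × g
Your rotor: r = 65 mm = 6.5 cm
11,749.9 = 1.118 × 10⁻⁵ × 6.5 × N²
N² = 11,749.9 / (7.267 × 10⁻⁵) = 161,688,455
N ≈ √161,688,455 ≈ 12,715.7

≈ 12700 RPM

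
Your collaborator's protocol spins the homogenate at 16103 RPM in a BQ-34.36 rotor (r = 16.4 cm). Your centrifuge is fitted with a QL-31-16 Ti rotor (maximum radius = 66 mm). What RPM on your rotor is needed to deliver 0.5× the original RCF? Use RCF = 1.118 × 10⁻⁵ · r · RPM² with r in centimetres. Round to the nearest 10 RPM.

17950 RPM

RCF_original = 1.118 × 10⁻⁵ × 16.4 × (16103)² = 1.118 × 10⁻⁵ × 16.4 × 259,306,609 ≈ 47,544.4 × g
Target RCF = 0.5 × 47,544.4 ≈ 23,772.2 × g
Your rotor: r = 66 mm = 6.6 cm
23,772.2 = 1.118 × 10⁻⁵ × 6.6 × N²
N² = 23,772.2 / (7.3788 × 10⁻⁵) = 322,168,916
N ≈ √322,168,916 ≈ 17,949.1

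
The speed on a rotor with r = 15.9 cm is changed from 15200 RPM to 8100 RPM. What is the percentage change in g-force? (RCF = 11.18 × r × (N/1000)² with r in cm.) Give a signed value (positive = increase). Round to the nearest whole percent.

RCF ∝ N², so the ratio is (8100/15200)² = (0.532895)² = 0.2840.
Change = 0.2840 − 1 = -0.7160 → -71.6%.

-72%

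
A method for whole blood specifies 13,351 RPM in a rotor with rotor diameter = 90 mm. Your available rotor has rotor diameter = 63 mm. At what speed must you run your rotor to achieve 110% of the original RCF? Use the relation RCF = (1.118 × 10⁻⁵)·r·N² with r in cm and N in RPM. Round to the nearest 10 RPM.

Original rotor: r = 90 mm / 2 = 45 mm = 4.5 cm
RCF = 1.118 × 10⁻⁵ × r × N²
RCF_original = 1.118 × 10⁻⁵ × 4.5 × (13351)² = 1.118 × 10⁻⁵ × 4.5 × 178,249,201 ≈ 8,967.7 × g
Target RCF = 1.1 × 8,967.7 ≈ 9,864.5 × g
Your rotor: r = 63 mm / 2 = 31.5 mm = 3.15 cm
9,864.5 = 1.118 × 10⁻⁵ × 3.15 × N²
N² = 9,864.5 / (3.5217 × 10⁻⁵) = 280,106,199
N ≈ √280,106,199 ≈ 16,736.4

≈ 16740 RPM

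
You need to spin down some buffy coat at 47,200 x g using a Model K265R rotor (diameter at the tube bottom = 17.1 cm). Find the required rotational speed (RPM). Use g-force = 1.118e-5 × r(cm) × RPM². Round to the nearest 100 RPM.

r = 17.1 / 2 = 8.55 cm
47,200 = 1.118 × 10⁻⁵ × 8.55 × N²
N² = 47,200 / (9.5589 × 10⁻⁵) = 493,780,665
N ≈ √493,780,665 ≈ 22,221.2

≈ 22200 RPM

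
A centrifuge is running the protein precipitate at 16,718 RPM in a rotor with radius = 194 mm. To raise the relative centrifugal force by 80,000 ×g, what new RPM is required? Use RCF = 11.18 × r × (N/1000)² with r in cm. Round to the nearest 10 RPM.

r = 194 mm = 19.4 cm
Current RCF = 11.18 × 19.4 × (16.718)² = 11.18 × 19.4 × 279.491524 ≈ 60,619.5 × g
Target RCF = 60,619.5 + 80,000 = 140,619.5 × g
(N/1000)² = 140,619.5 / 216.892 = 648.3388
N = 1000 × √648.3388 ≈ 25,462.5

N₂ ≈ 25460 RPM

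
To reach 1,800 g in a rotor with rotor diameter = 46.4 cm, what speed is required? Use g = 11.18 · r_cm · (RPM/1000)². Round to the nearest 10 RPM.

r = 46.4 / 2 = 23.2 cm
RCF = 11.18 × r × (N/1000)²
1,800 = 11.18 × 23.2 × (N/1000)²
(N/1000)² = 1,800 / 259.376 = 6.939732
N = 1000 × √6.939732 ≈ 2,634.3

2630 RPM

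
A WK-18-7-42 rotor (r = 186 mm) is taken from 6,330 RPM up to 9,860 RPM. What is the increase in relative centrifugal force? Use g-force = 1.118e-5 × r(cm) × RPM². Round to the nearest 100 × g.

11900 g

r = 186 mm = 18.6 cm
RCF₁ = 1.118 × 10⁻⁵ × 18.6 × (6330)² = 1.118 × 10⁻⁵ × 18.6 × 40,068,900 ≈ 8,332.2 × g
RCF₂ = 1.118 × 10⁻⁵ × 18.6 × (9860)² = 1.118 × 10⁻⁵ × 18.6 × 97,219,600 ≈ 20,216.6 × g
Increase = 20,216.6 − 8,332.2 = 11,884.4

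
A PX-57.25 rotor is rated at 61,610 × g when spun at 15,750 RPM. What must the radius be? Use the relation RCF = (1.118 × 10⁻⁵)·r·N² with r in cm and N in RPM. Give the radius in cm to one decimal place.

≈ 22.2 cm

61610 = 1.118 × 10⁻⁵ × r × (15750)²
r = 61610 / (1.118 × 10⁻⁵ × 248,062,500) = 61610 / 2773.339 ≈ 22.215 cm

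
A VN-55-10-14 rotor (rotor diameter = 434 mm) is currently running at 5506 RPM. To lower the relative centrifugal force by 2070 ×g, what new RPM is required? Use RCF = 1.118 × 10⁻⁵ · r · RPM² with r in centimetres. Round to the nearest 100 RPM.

≈ 4700 RPM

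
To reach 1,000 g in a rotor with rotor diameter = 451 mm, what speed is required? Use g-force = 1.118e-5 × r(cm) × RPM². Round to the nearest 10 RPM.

r = 451 mm / 2 = 225.5 mm = 22.55 cm
1,000 = 1.118 × 10⁻⁵ × 22.55 × N²
N² = 1,000 / (25.2109 × 10⁻⁵) = 3,966,538
N ≈ √3,966,538 ≈ 1,991.6

1990 RPM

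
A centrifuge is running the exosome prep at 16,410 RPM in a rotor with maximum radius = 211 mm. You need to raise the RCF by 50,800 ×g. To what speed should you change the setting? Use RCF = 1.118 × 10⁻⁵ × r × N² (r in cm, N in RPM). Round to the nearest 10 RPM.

r = 211 mm = 21.1 cm
Current RCF = 1.118 × 10⁻⁵ × 21.1 × (16410)² = 1.118 × 10⁻⁵ × 21.1 × 269,288,100 ≈ 63,524.5 × g
Target RCF = 63,524.5 + 50,800 = 114,324.5 × g
N² = 114,324.5 / (23.5898 × 10⁻⁵) = 484,635,308
N ≈ √484,635,308 ≈ 22,014.4

N₂ ≈ 22010 RPM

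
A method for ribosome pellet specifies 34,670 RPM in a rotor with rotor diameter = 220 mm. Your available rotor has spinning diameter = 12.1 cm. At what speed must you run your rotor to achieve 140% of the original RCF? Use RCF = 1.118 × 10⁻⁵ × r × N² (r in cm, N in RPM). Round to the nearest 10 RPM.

Original rotor: r = 220 mm / 2 = 110 mm = 11 cm
RCF_original = 1.118 × 10⁻⁵ × 11 × (34670)² = 1.118 × 10⁻⁵ × 11 × 1,202,008,900 ≈ 147,823.1 × g
Target RCF = 1.4 × 147,823.1 ≈ 206,952.3 × g
Your rotor: r = 12.1 / 2 = 6.05 cm
206,952.3 = 1.118 × 10⁻⁵ × 6.05 × N²
N² = 206,952.3 / (6.7639 × 10⁻⁵) = 3,059,659,368
N ≈ √3,059,659,368 ≈ 55,314.2

55310 RPM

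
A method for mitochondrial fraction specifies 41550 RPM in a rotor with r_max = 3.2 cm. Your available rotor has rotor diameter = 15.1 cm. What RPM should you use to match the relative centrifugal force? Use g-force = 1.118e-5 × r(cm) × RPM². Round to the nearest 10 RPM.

27050 RPM

RCF = 1.118 × 10⁻⁵ × r × N²
RCF_original = 1.118 × 10⁻⁵ × 3.2 × (41550)² = 1.118 × 10⁻⁵ × 3.2 × 1,726,402,500 ≈ 61,763.8 × g
Your rotor: r = 15.1 / 2 = 7.55 cm
61,763.8 = 1.118 × 10⁻⁵ × 7.55 × N²
N² = 61,763.8 / (8.4409 × 10⁻⁵) = 731,720,551
N ≈ √731,720,551 ≈ 27,050.3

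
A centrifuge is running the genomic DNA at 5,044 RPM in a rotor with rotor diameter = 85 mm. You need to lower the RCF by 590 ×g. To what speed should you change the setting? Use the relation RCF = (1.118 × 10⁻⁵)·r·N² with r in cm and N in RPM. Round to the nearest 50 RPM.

≈ 3600 RPM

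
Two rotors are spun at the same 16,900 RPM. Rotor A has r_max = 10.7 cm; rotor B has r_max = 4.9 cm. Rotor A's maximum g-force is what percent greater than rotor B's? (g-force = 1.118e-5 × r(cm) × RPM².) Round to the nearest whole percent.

At equal RPM, RCF scales linearly with r: ratio = 10.7 / 4.9 = 2.1837.
So rotor A delivers 118.4% more g-force.

118%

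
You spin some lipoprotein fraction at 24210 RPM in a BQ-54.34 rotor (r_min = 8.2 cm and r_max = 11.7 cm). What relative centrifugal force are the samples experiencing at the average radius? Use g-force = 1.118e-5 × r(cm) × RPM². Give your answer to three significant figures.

≈ 65200 g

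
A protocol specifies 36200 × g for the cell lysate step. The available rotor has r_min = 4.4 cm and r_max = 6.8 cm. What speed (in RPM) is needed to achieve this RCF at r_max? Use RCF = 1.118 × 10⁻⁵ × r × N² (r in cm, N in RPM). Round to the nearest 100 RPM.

Use r_max = 6.8 cm.
36,200 = 1.118 × 10⁻⁵ × 6.8 × N²
N² = 36,200 / (7.6024 × 10⁻⁵) = 476,165,421
N ≈ √476,165,421 ≈ 21,821.2

21800 RPM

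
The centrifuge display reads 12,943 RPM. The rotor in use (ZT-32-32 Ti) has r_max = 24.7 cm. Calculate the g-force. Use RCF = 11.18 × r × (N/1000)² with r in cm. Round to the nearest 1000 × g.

RCF = 11.18 × r × (N/1000)²
RCF = 11.18 × 24.7 × (12.943)² = 11.18 × 24.7 × 167.521249 ≈ 46,260.3 × g

RCF ≈ 46000 ×g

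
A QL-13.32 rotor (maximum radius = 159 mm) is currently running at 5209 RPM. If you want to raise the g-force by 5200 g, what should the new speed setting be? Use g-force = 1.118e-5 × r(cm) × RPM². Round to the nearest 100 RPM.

N₂ ≈ 7500 RPM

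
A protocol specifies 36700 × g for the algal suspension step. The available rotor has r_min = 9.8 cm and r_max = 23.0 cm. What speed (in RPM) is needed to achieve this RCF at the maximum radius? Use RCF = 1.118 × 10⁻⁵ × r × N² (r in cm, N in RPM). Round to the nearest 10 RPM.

N ≈ 11950 RPM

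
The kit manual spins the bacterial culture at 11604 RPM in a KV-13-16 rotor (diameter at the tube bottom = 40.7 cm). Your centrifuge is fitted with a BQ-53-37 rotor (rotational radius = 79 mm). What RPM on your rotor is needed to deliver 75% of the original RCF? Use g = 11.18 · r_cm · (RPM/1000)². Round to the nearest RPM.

≈ 16129 RPM

Original rotor: r = 40.7 / 2 = 20.35 cm
RCF_original = 11.18 × 20.35 × (11.604)² = 11.18 × 20.35 × 134.652816 ≈ 30,635.3 × g
Target RCF = 0.75 × 30,635.3 ≈ 22,976.5 × g
Your rotor: r = 79 mm = 7.9 cm
22,976.5 = 11.18 × 7.9 × (N/1000)²
(N/1000)² = 22,976.5 / 88.322 = 260.1447
N = 1000 × √260.1447 ≈ 16,129.0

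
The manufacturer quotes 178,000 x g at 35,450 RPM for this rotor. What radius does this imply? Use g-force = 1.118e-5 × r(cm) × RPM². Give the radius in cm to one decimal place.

r ≈ 12.7 cm

178000 = 1.118 × 10⁻⁵ × r × (35450)²
r = 178000 / (1.118 × 10⁻⁵ × 1,256,702,500) = 178000 / 14049.93 ≈ 12.669 cm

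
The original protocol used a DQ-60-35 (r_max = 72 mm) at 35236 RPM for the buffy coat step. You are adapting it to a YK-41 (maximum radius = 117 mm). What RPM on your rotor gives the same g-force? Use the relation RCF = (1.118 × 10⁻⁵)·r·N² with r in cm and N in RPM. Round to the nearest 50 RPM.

27650 RPM

Original rotor: r = 72 mm = 7.2 cm
RCF_original = 1.118 × 10⁻⁵ × 7.2 × (35236)² = 1.118 × 10⁻⁵ × 7.2 × 1,241,575,696 ≈ 99,941.9 × g
Your rotor: r = 117 mm = 11.7 cm
99,941.9 = 1.118 × 10⁻⁵ × 11.7 × N²
N² = 99,941.9 / (13.0806 × 10⁻⁵) = 764,046,756
N ≈ √764,046,756 ≈ 27,641.4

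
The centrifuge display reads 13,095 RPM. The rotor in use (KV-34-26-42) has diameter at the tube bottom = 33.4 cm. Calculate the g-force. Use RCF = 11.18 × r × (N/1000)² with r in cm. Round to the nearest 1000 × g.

RCF ≈ 32000 ×g

r = 33.4 / 2 = 16.7 cm
RCF = 11.18 × 16.7 × (13.095)² = 11.18 × 16.7 × 171.479025 ≈ 32,016.2 × g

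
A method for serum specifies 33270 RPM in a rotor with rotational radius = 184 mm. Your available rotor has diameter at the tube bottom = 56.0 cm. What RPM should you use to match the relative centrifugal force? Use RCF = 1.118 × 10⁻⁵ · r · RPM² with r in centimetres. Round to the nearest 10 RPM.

Original rotor: r = 184 mm = 18.4 cm
RCF_original = 1.118 × 10⁻⁵ × 18.4 × (33270)² = 1.118 × 10⁻⁵ × 18.4 × 1,106,892,900 ≈ 227,701.2 × g
Your rotor: r = 56.0 / 2 = 28 cm
227,701.2 = 1.118 × 10⁻⁵ × 28 × N²
N² = 227,701.2 / (31.304 × 10⁻⁵) = 727,386,915
N ≈ √727,386,915 ≈ 26,970.1

26970 RPM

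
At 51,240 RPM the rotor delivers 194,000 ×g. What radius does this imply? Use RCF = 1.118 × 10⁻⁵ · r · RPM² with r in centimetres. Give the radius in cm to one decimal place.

≈ 6.6 cm

194000 = 1.118 × 10⁻⁵ × r × (51240)²
r = 194000 / (1.118 × 10⁻⁵ × 2,625,537,600) = 194000 / 29353.51 ≈ 6.609 cm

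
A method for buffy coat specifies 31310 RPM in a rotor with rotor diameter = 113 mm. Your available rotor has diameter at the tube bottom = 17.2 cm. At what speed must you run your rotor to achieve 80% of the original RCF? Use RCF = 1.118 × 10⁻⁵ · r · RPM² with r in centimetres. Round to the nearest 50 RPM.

Original rotor: r = 113 mm / 2 = 56.5 mm = 5.65 cm
RCF = 1.118 × 10⁻⁵ × r × N²
RCF_original = 1.118 × 10⁻⁵ × 5.65 × (31310)² = 1.118 × 10⁻⁵ × 5.65 × 980,316,100 ≈ 61,923.6 × g
Target RCF = 0.8 × 61,923.6 ≈ 49,538.9 × g
Your rotor: r = 17.2 / 2 = 8.6 cm
49,538.9 = 1.118 × 10⁻⁵ × 8.6 × N²
N² = 49,538.9 / (9.6148 × 10⁻⁵) = 515,235,886
N ≈ √515,235,886 ≈ 22,698.8

22700 RPM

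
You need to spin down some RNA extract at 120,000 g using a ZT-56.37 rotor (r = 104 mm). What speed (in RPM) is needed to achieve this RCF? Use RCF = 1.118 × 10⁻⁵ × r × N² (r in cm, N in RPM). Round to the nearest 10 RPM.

r = 104 mm = 10.4 cm
120,000 = 1.118 × 10⁻⁵ × 10.4 × N²
N² = 120,000 / (11.6272 × 10⁻⁵) = 1,032,062,749
N ≈ √1,032,062,749 ≈ 32,125.7

N ≈ 32130 RPM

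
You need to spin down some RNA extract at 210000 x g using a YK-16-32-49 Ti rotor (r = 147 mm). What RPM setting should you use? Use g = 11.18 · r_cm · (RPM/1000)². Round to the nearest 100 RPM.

r = 147 mm = 14.7 cm
RCF = 11.18 × r × (N/1000)²
210,000 = 11.18 × 14.7 × (N/1000)²
(N/1000)² = 210,000 / 164.346 = 1277.792
N = 1000 × √1277.792 ≈ 35,746.2

N ≈ 35700 RPM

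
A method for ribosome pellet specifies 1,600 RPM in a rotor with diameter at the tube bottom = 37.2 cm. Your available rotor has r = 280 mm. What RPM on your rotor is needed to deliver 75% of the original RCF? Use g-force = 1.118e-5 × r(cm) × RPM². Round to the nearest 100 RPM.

Original rotor: r = 37.2 / 2 = 18.6 cm
RCF_original = 1.118 × 10⁻⁵ × 18.6 × (1600)² = 1.118 × 10⁻⁵ × 18.6 × 2,560,000 ≈ 532.3 × g
Target RCF = 0.75 × 532.3 ≈ 399.2 × g
Your rotor: r = 280 mm = 28.0 cm
399.2 = 1.118 × 10⁻⁵ × 28 × N²
N² = 399.2 / (31.304 × 10⁻⁵) = 1,275,236
N ≈ √1,275,236 ≈ 1,129.3

1100 RPM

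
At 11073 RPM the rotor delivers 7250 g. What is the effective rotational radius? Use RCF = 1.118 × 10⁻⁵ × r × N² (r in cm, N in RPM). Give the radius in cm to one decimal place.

≈ 5.3 cm

RCF = 1.118 × 10⁻⁵ × r × N²
7250 = 1.118 × 10⁻⁵ × r × (11073)²
r = 7250 / (1.118 × 10⁻⁵ × 122,611,329) = 7250 / 1370.795 ≈ 5.289 cm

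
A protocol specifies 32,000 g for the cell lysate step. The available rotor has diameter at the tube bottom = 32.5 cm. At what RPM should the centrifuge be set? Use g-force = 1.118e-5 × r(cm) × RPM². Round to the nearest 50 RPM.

N ≈ 13250 RPM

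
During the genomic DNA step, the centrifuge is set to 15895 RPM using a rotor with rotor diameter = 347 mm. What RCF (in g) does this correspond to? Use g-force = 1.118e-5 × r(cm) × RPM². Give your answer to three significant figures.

RCF ≈ 49000 g

r = 347 mm / 2 = 173.5 mm = 17.35 cm
RCF = 1.118 × 10⁻⁵ × 17.35 × (15895)² = 1.118 × 10⁻⁵ × 17.35 × 252,651,025 ≈ 49,007.5 × g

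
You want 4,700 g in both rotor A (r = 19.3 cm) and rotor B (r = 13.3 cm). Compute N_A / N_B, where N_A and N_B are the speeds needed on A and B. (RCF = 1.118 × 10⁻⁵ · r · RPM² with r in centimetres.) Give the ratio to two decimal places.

At fixed RCF, N ∝ 1/√r, so N_A/N_B = √(r_B/r_A) = √(13.3/19.3) = √0.689119 = 0.8301.

0.83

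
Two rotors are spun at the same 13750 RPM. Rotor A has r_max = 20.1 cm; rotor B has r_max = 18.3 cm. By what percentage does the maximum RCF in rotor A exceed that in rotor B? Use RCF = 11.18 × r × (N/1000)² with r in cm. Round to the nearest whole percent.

At equal RPM, RCF scales linearly with r: ratio = 20.1 / 18.3 = 1.0984.
So rotor A delivers 9.8% more g-force.

10%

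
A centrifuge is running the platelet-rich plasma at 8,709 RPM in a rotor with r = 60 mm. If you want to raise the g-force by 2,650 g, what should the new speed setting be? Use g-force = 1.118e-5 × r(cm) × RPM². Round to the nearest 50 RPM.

≈ 10750 RPM

r = 60 mm = 6.0 cm
Current RCF = 1.118 × 10⁻⁵ × 6 × (8709)² = 1.118 × 10⁻⁵ × 6 × 75,846,681 ≈ 5,087.8 × g
Target RCF = 5,087.8 + 2,650 = 7,737.8 × g
N² = 7,737.8 / (6.708 × 10⁻⁵) = 115,351,819
N ≈ √115,351,819 ≈ 10,740.2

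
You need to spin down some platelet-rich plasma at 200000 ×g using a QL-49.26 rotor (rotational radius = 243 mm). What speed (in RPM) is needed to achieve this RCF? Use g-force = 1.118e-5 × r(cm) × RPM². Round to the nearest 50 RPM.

≈ 27150 RPM

r = 243 mm = 24.3 cm
200,000 = 1.118 × 10⁻⁵ × 24.3 × N²
N² = 200,000 / (27.1674 × 10⁻⁵) = 736,176,447
N ≈ √736,176,447 ≈ 27,132.6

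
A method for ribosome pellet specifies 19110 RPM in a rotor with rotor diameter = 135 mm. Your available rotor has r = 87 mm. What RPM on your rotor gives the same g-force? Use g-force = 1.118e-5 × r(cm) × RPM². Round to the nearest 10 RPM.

Original rotor: r = 135 mm / 2 = 67.5 mm = 6.75 cm
RCF_original = 1.118 × 10⁻⁵ × 6.75 × (19110)² = 1.118 × 10⁻⁵ × 6.75 × 365,192,100 ≈ 27,559.2 × g
Your rotor: r = 87 mm = 8.7 cm
27,559.2 = 1.118 × 10⁻⁵ × 8.7 × N²
N² = 27,559.2 / (9.7266 × 10⁻⁵) = 283,338,474
N ≈ √283,338,474 ≈ 16,832.7

16830 RPM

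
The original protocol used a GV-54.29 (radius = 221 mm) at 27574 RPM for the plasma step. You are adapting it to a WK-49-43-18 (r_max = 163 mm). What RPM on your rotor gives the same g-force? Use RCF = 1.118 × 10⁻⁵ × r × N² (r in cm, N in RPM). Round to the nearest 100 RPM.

32100 RPM

Original rotor: r = 221 mm = 22.1 cm
RCF_original = 1.118 × 10⁻⁵ × 22.1 × (27574)² = 1.118 × 10⁻⁵ × 22.1 × 760,325,476 ≈ 187,859.7 × g
Your rotor: r = 163 mm = 16.3 cm
187,859.7 = 1.118 × 10⁻⁵ × 16.3 × N²
N² = 187,859.7 / (18.2234 × 10⁻⁵) = 1,030,870,749
N ≈ √1,030,870,749 ≈ 32,107.2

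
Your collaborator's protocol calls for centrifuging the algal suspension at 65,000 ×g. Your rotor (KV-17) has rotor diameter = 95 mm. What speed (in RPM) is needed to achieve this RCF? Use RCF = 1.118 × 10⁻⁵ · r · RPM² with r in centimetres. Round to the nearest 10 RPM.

34990 RPM

r = 95 mm / 2 = 47.5 mm = 4.75 cm
RCF = 1.118 × 10⁻⁵ × r × N²
65,000 = 1.118 × 10⁻⁵ × 4.75 × N²
N² = 65,000 / (5.3105 × 10⁻⁵) = 1,223,990,208
N ≈ √1,223,990,208 ≈ 34,985.6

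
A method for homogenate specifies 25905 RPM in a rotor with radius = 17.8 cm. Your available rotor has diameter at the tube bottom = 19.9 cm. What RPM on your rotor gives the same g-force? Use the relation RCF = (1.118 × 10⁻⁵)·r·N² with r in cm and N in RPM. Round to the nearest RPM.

RCF = 1.118 × 10⁻⁵ × r × N²
RCF_original = 1.118 × 10⁻⁵ × 17.8 × (25905)² = 1.118 × 10⁻⁵ × 17.8 × 671,069,025 ≈ 133,545.4 × g
Your rotor: r = 19.9 / 2 = 9.95 cm
133,545.4 = 1.118 × 10⁻⁵ × 9.95 × N²
N² = 133,545.4 / (11.1241 × 10⁻⁵) = 1,200,505,209
N ≈ √1,200,505,209 ≈ 34,648.3

≈ 34648 RPM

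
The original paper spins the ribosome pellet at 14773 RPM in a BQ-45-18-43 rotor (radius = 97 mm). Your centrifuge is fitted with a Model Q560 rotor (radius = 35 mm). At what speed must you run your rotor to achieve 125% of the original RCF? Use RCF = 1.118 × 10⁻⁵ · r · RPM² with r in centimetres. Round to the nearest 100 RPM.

≈ 27500 RPM

Original rotor: r = 97 mm = 9.7 cm
RCF_original = 1.118 × 10⁻⁵ × 9.7 × (14773)² = 1.118 × 10⁻⁵ × 9.7 × 218,241,529 ≈ 23,667.4 × g
Target RCF = 1.25 × 23,667.4 ≈ 29,584.2 × g
Your rotor: r = 35 mm = 3.5 cm
29,584.2 = 1.118 × 10⁻⁵ × 3.5 × N²
N² = 29,584.2 / (3.913 × 10⁻⁵) = 756,049,067
N ≈ √756,049,067 ≈ 27,496.3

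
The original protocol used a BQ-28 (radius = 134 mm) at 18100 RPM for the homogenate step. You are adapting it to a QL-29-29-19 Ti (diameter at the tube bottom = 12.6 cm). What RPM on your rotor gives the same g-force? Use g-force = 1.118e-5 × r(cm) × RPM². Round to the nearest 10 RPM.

26400 RPM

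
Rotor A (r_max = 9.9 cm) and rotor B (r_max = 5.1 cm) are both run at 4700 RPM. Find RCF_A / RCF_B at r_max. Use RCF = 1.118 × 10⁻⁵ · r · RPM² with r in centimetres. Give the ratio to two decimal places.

At fixed N, RCF ∝ r, so RCF_A/RCF_B = r_A/r_B = 9.9 / 5.1 = 1.9412.

1.94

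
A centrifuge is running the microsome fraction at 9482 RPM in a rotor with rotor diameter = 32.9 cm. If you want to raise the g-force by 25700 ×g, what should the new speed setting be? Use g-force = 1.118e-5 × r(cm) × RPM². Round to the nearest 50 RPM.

≈ 15150 RPM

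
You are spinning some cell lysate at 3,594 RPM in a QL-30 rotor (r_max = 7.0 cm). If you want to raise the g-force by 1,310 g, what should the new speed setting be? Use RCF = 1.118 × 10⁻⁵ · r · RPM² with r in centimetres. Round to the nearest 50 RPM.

N₂ ≈ 5450 RPM

Current RCF = 1.118 × 10⁻⁵ × 7 × (3594)² = 1.118 × 10⁻⁵ × 7 × 12,916,836 ≈ 1,010.9 × g
Target RCF = 1,010.9 + 1,310 = 2,320.9 × g
N² = 2,320.9 / (7.826 × 10⁻⁵) = 29,656,274
N ≈ √29,656,274 ≈ 5,445.8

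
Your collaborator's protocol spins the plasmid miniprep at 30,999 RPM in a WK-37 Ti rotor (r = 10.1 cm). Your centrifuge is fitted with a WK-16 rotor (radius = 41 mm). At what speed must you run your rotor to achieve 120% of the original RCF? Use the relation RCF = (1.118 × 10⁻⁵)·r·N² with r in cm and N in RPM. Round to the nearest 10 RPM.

≈ 53300 RPM

RCF = 1.118 × 10⁻⁵ × r × N²
RCF_original = 1.118 × 10⁻⁵ × 10.1 × (30999)² = 1.118 × 10⁻⁵ × 10.1 × 960,938,001 ≈ 108,507.2 × g
Target RCF = 1.2 × 108,507.2 ≈ 130,208.6 × g
Your rotor: r = 41 mm = 4.1 cm
130,208.6 = 1.118 × 10⁻⁵ × 4.1 × N²
N² = 130,208.6 / (4.5838 × 10⁻⁵) = 2,840,625,682
N ≈ √2,840,625,682 ≈ 53,297.5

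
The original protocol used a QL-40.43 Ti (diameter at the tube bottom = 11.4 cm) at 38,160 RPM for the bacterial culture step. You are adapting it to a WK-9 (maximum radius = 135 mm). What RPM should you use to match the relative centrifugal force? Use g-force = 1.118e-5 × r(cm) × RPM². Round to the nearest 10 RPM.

≈ 24800 RPM

Original rotor: r = 11.4 / 2 = 5.7 cm
RCF_original = 1.118 × 10⁻⁵ × 5.7 × (38160)² = 1.118 × 10⁻⁵ × 5.7 × 1,456,185,600 ≈ 92,796.9 × g
Your rotor: r = 135 mm = 13.5 cm
92,796.9 = 1.118 × 10⁻⁵ × 13.5 × N²
N² = 92,796.9 / (15.093 × 10⁻⁵) = 614,834,029
N ≈ √614,834,029 ≈ 24,795.8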